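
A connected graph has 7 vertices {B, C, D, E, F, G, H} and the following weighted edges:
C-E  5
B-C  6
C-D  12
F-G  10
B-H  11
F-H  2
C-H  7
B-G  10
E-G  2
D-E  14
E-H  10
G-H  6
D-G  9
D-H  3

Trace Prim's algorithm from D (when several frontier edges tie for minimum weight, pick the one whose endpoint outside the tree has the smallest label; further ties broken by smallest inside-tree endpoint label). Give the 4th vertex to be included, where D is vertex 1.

Prim, starting at D.
Step 1: frontier [D-H 3, D-G 9, C-D 12, D-E 14] → take D-H (3); add H.
Step 2: frontier [D-G 9, C-D 12, D-E 14, F-H 2, G-H 6, C-H 7, E-H 10, B-H 11] → take F-H (2); add F.
Step 3: frontier [D-G 9, C-D 12, D-E 14, F-G 10, G-H 6, C-H 7, E-H 10, B-H 11] → take G-H (6); add G.
Step 4: frontier [C-D 12, D-E 14, E-G 2, B-G 10, C-H 7, E-H 10, B-H 11] → take E-G (2); add E.
Step 5: frontier [C-D 12, C-E 5, B-G 10, C-H 7, B-H 11] → take C-E (5); add C.
Step 6: frontier [B-C 6, B-G 10, B-H 11] → take B-C (6); add B.
Vertex order: D, H, F, G, E, C, B. The 4th vertex is G.

G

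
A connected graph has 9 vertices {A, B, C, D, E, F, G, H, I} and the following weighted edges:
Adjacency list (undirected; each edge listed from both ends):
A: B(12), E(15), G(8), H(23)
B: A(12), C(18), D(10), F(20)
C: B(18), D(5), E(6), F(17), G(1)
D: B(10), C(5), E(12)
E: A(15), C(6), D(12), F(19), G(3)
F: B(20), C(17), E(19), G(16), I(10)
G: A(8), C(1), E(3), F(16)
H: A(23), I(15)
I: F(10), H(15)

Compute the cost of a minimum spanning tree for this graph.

Grow the tree from I using Prim:
Step 1: cheapest edge leaving the tree is F–I (10); add F.
Step 2: cheapest edge leaving the tree is H–I (15); add H.
Step 3: cheapest edge leaving the tree is F–G (16); add G.
Step 4: cheapest edge leaving the tree is C–G (1); add C.
Step 5: cheapest edge leaving the tree is E–G (3); add E.
Step 6: cheapest edge leaving the tree is C–D (5); add D.
Step 7: cheapest edge leaving the tree is A–G (8); add A.
Step 8: cheapest edge leaving the tree is B–D (10); add B.
MST edges: F–I, H–I, F–G, C–G, E–G, C–D, A–G, B–D; total weight 10+15+16+1+3+5+8+10 = 68.

68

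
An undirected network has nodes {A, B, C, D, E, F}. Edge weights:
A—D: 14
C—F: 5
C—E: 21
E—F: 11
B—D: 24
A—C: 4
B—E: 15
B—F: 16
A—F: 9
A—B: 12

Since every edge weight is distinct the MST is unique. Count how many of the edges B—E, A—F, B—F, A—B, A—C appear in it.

Sort edges by weight, then run Kruskal:
A—C (4): add. Components now {A,C} {B} {D} {E} {F}
C—F (5): add. Components now {A,C,F} {B} {D} {E}
A—F (9): skip — A and F already connected.
E—F (11): add. Components now {A,C,E,F} {B} {D}
A—B (12): add. Components now {A,B,C,E,F} {D}
A—D (14): add. Components now {A,B,C,D,E,F}
MST edge set: {A—C, C—F, E—F, A—B, A—D}.
Of the listed edges, {A—B, A—C} are in the MST → 2.

2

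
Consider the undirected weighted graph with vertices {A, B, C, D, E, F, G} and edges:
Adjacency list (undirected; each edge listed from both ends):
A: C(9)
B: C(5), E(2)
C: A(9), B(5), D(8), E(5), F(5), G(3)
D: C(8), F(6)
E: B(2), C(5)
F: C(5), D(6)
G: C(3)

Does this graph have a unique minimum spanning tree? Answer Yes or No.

No

Kruskal: consider edges lightest-first.
B E (2): add. Components now {A} {B,E} {C} {D} {F} {G}
C G (3): add. Components now {A} {B,E} {C,G} {D} {F}
B C (5): add. Components now {A} {B,C,E,G} {D} {F}
C E (5): skip — C and E already connected.
C F (5): add. Components now {A} {B,C,E,F,G} {D}
D F (6): add. Components now {A} {B,C,D,E,F,G}
C D (8): skip — C and D already connected.
A C (9): add. Components now {A,B,C,D,E,F,G}
Non-tree edge C E has weight 5, equal to the heaviest edge on its tree cycle — swapping gives another MST of the same weight. Not unique.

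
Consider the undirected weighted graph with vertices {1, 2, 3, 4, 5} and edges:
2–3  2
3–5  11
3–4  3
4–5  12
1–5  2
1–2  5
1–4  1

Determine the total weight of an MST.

Prim, starting at 5.
Step 1: cheapest edge leaving the tree is 1–5 (2); add 1.
Step 2: cheapest edge leaving the tree is 1–4 (1); add 4.
Step 3: cheapest edge leaving the tree is 3–4 (3); add 3.
Step 4: cheapest edge leaving the tree is 2–3 (2); add 2.
MST edges: 1–5, 1–4, 3–4, 2–3; total weight 2+1+3+2 = 8.

8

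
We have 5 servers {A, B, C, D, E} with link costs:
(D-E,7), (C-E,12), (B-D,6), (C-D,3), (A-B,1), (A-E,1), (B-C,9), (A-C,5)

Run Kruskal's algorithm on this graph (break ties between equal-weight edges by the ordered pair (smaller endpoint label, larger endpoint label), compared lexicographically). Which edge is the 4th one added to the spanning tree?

Kruskal: consider edges lightest-first.
A-B (1): add — endpoints in different components.
A-E (1): add — endpoints in different components.
C-D (3): add — endpoints in different components.
A-C (5): add — endpoints in different components.
The 4th edge added is A-C.

A-C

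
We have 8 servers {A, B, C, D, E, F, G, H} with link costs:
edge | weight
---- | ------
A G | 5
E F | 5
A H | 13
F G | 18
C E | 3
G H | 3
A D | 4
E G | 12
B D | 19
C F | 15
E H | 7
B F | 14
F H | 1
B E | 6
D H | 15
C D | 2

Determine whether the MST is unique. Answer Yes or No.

Kruskal's algorithm — process edges by increasing weight (ties by edge label):
F H (1): add — endpoints in different components.
C D (2): add — endpoints in different components.
C E (3): add — endpoints in different components.
G H (3): add — endpoints in different components.
A D (4): add — endpoints in different components.
A G (5): add — endpoints in different components.
E F (5): skip — E and F already connected.
B E (6): add — endpoints in different components.
Non-tree edge E F has weight 5, equal to the heaviest edge on its tree cycle — swapping gives another MST of the same weight. Not unique.

No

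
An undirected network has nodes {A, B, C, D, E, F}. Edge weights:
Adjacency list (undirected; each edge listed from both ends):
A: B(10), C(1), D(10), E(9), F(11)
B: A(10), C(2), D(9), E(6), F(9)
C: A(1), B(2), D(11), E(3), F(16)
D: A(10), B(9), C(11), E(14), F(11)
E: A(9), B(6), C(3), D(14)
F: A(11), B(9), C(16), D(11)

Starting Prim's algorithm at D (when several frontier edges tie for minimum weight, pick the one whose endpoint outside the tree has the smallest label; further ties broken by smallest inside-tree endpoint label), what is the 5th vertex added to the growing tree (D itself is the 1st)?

E

Prim's algorithm from D:
Step 1: cheapest edge leaving the tree is B-D (9); add B.
Step 2: cheapest edge leaving the tree is B-C (2); add C.
Step 3: cheapest edge leaving the tree is A-C (1); add A.
Step 4: cheapest edge leaving the tree is C-E (3); add E.
Step 5: cheapest edge leaving the tree is B-F (9); add F.
Vertex order: D, B, C, A, E, F. The 5th vertex is E.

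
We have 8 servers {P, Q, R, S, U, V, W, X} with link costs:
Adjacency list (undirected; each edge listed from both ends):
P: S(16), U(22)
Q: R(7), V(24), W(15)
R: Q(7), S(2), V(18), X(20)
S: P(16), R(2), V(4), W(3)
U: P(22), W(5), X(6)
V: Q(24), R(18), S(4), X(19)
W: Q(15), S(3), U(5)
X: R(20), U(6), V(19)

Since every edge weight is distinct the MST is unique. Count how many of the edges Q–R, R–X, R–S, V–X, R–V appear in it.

2

Sort edges by weight, then run Kruskal:
R–S (2): add — endpoints in different components.
S–W (3): add — endpoints in different components.
S–V (4): add — endpoints in different components.
U–W (5): add — endpoints in different components.
U–X (6): add — endpoints in different components.
Q–R (7): add — endpoints in different components.
Q–W (15): skip — W and Q already connected.
P–S (16): add — endpoints in different components.
MST edge set: {R–S, S–W, S–V, U–W, U–X, Q–R, P–S}.
Of the listed edges, {Q–R, R–S} are in the MST → 2.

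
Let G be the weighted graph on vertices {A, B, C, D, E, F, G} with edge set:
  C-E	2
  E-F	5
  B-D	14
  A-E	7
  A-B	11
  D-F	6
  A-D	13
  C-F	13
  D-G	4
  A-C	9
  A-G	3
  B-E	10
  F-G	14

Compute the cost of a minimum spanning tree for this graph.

Sort edges by weight, then run Kruskal:
C-E (2): add — endpoints in different components.
A-G (3): add — endpoints in different components.
D-G (4): add — endpoints in different components.
E-F (5): add — endpoints in different components.
D-F (6): add — endpoints in different components.
A-E (7): skip — A and E already connected.
A-C (9): skip — A and C already connected.
B-E (10): add — endpoints in different components.
MST edges: C-E, A-G, D-G, E-F, D-F, B-E; total weight 2+3+4+5+6+10 = 30.

30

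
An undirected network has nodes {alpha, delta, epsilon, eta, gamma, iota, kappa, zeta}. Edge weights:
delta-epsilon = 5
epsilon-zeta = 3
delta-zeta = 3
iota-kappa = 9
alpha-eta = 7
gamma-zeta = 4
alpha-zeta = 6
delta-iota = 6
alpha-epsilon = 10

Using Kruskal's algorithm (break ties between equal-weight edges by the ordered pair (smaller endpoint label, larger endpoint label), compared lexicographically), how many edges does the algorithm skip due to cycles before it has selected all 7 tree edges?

1

Kruskal: consider edges lightest-first.
delta-zeta (3): add — endpoints in different components.
epsilon-zeta (3): add — endpoints in different components.
gamma-zeta (4): add — endpoints in different components.
delta-epsilon (5): skip — delta and epsilon already connected.
alpha-zeta (6): add — endpoints in different components.
delta-iota (6): add — endpoints in different components.
alpha-eta (7): add — endpoints in different components.
iota-kappa (9): add — endpoints in different components.
Edges rejected before the tree was complete: 1.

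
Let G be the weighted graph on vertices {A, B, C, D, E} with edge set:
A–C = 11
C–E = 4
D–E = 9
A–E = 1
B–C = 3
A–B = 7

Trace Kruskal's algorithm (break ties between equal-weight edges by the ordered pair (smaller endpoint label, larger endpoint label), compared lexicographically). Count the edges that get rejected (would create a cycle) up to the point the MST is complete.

Sort edges by weight, then run Kruskal:
A–E (1): add — endpoints in different components.
B–C (3): add — endpoints in different components.
C–E (4): add — endpoints in different components.
A–B (7): skip — A and B already connected.
D–E (9): add — endpoints in different components.
Edges rejected before the tree was complete: 1.

1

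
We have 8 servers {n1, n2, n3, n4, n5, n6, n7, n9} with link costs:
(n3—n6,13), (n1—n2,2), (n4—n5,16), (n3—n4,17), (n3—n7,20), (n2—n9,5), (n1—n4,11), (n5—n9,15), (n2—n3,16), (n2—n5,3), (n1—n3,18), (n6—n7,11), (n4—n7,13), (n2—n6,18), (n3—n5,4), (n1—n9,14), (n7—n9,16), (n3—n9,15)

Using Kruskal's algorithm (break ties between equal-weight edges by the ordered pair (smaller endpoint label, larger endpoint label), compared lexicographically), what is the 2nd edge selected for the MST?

n2-n5

Kruskal's algorithm — process edges by increasing weight (ties by edge label):
n1—n2 (2): add — endpoints in different components.
n2—n5 (3): add — endpoints in different components.
n3—n5 (4): add — endpoints in different components.
n2—n9 (5): add — endpoints in different components.
n1—n4 (11): add — endpoints in different components.
n6—n7 (11): add — endpoints in different components.
n3—n6 (13): add — endpoints in different components.
The 2nd edge added is n2—n5.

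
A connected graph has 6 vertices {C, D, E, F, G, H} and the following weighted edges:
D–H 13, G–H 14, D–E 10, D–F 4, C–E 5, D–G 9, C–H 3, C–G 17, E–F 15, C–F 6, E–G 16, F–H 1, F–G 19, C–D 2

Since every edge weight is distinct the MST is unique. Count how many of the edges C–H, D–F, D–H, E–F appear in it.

Kruskal: consider edges lightest-first.
F–H (1): add. Components now {C} {D} {E} {F,H} {G}
C–D (2): add. Components now {C,D} {E} {F,H} {G}
C–H (3): add. Components now {C,D,F,H} {E} {G}
D–F (4): skip — D and F already connected.
C–E (5): add. Components now {C,D,E,F,H} {G}
C–F (6): skip — C and F already connected.
D–G (9): add. Components now {C,D,E,F,G,H}
MST edge set: {F–H, C–D, C–H, C–E, D–G}.
Of the listed edges, {C–H} are in the MST → 1.

1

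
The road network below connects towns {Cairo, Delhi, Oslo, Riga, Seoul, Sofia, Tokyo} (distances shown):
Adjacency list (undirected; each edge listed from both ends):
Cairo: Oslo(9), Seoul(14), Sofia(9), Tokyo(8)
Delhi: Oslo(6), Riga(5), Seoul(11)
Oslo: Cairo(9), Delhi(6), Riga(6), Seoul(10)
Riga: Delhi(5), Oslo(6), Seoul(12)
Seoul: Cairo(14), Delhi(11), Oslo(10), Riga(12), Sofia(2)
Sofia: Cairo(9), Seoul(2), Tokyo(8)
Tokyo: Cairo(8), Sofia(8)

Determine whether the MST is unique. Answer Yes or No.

Kruskal: consider edges lightest-first.
Seoul-Sofia (2): add — endpoints in different components.
Delhi-Riga (5): add — endpoints in different components.
Delhi-Oslo (6): add — endpoints in different components.
Oslo-Riga (6): skip — Oslo and Riga already connected.
Cairo-Tokyo (8): add — endpoints in different components.
Sofia-Tokyo (8): add — endpoints in different components.
Cairo-Oslo (9): add — endpoints in different components.
Non-tree edge Oslo-Riga has weight 6, equal to the heaviest edge on its tree cycle — swapping gives another MST of the same weight. Not unique.

No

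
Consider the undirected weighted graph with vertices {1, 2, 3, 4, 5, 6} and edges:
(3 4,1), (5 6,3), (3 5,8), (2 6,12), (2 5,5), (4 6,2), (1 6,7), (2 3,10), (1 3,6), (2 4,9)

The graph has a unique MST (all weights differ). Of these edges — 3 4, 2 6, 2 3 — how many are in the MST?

Kruskal: consider edges lightest-first.
3 4 (1): add — endpoints in different components.
4 6 (2): add — endpoints in different components.
5 6 (3): add — endpoints in different components.
2 5 (5): add — endpoints in different components.
1 3 (6): add — endpoints in different components.
MST edge set: {3 4, 4 6, 5 6, 2 5, 1 3}.
Of the listed edges, {3 4} are in the MST → 1.

1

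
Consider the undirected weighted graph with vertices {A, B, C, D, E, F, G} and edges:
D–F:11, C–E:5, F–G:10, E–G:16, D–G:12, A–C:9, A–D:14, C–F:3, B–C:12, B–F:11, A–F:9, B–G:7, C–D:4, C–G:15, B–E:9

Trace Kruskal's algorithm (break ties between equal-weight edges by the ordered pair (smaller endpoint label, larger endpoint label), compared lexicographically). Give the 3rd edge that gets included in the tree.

Kruskal's algorithm — process edges by increasing weight (ties by edge label):
C–F (3): add — endpoints in different components.
C–D (4): add — endpoints in different components.
C–E (5): add — endpoints in different components.
B–G (7): add — endpoints in different components.
A–C (9): add — endpoints in different components.
A–F (9): skip — A and F already connected.
B–E (9): add — endpoints in different components.
The 3rd edge added is C–E.

C-E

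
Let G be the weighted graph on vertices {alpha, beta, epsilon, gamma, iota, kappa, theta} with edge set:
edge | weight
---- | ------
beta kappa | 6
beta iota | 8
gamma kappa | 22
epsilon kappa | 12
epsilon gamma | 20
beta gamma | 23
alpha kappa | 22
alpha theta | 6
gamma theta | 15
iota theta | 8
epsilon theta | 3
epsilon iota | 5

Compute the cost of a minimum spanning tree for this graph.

43

Kruskal: consider edges lightest-first.
epsilon theta (3): add. Components now {gamma} {kappa} {alpha} {epsilon,theta} {iota} {beta}
epsilon iota (5): add. Components now {gamma} {kappa} {alpha} {epsilon,iota,theta} {beta}
alpha theta (6): add. Components now {gamma} {kappa} {alpha,epsilon,iota,theta} {beta}
beta kappa (6): add. Components now {gamma} {beta,kappa} {alpha,epsilon,iota,theta}
beta iota (8): add. Components now {gamma} {alpha,beta,epsilon,iota,kappa,theta}
iota theta (8): skip — iota and theta already connected.
epsilon kappa (12): skip — kappa and epsilon already connected.
gamma theta (15): add. Components now {alpha,beta,epsilon,gamma,iota,kappa,theta}
MST edges: epsilon theta, epsilon iota, alpha theta, beta kappa, beta iota, gamma theta; total weight 3+5+6+6+8+15 = 43.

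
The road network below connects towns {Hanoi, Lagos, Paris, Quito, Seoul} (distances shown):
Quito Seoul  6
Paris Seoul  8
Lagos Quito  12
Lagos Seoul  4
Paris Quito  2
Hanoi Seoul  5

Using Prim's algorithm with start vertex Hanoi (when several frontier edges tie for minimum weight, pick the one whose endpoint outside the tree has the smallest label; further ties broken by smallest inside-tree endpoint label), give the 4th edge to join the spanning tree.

Prim, starting at Hanoi.
Step 1: frontier [Hanoi Seoul 5] → take Hanoi Seoul (5); add Seoul.
Step 2: frontier [Lagos Seoul 4, Quito Seoul 6, Paris Seoul 8] → take Lagos Seoul (4); add Lagos.
Step 3: frontier [Lagos Quito 12, Quito Seoul 6, Paris Seoul 8] → take Quito Seoul (6); add Quito.
Step 4: frontier [Paris Quito 2, Paris Seoul 8] → take Paris Quito (2); add Paris.
The 4th edge added is Paris Quito.

Paris-Quito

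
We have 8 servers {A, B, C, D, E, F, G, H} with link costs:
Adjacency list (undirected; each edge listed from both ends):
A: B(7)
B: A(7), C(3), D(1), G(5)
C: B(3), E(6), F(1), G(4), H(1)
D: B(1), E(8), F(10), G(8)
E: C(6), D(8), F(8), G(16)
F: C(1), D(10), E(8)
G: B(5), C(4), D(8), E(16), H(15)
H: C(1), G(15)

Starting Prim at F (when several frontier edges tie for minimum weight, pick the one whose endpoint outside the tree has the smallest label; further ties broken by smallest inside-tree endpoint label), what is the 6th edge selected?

C-E

Prim, starting at F.
Step 1: cheapest edge leaving the tree is C—F (1); add C.
Step 2: cheapest edge leaving the tree is C—H (1); add H.
Step 3: cheapest edge leaving the tree is B—C (3); add B.
Step 4: cheapest edge leaving the tree is B—D (1); add D.
Step 5: cheapest edge leaving the tree is C—G (4); add G.
Step 6: cheapest edge leaving the tree is C—E (6); add E.
Step 7: cheapest edge leaving the tree is A—B (7); add A.
The 6th edge added is C—E.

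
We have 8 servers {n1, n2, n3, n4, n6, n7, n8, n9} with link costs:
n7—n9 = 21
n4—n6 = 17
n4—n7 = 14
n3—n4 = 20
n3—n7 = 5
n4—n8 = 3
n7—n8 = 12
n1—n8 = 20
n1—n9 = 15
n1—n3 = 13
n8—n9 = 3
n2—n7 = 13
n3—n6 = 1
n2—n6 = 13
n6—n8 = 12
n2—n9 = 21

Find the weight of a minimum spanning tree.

50

Prim, starting at n8.
Step 1: cheapest edge leaving the tree is n4—n8 (3); add n4.
Step 2: cheapest edge leaving the tree is n8—n9 (3); add n9.
Step 3: cheapest edge leaving the tree is n6—n8 (12); add n6.
Step 4: cheapest edge leaving the tree is n3—n6 (1); add n3.
Step 5: cheapest edge leaving the tree is n3—n7 (5); add n7.
Step 6: cheapest edge leaving the tree is n1—n3 (13); add n1.
Step 7: cheapest edge leaving the tree is n2—n6 (13); add n2.
MST edges: n4—n8, n8—n9, n6—n8, n3—n6, n3—n7, n1—n3, n2—n6; total weight 3+3+12+1+5+13+13 = 50.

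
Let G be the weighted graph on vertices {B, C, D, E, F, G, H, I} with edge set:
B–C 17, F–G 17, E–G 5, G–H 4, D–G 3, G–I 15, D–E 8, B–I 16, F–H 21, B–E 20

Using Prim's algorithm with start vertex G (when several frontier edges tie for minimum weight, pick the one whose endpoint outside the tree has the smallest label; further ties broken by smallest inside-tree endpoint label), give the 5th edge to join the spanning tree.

B-I

Grow the tree from G using Prim:
Step 1: cheapest edge leaving the tree is D–G (3); add D.
Step 2: cheapest edge leaving the tree is G–H (4); add H.
Step 3: cheapest edge leaving the tree is E–G (5); add E.
Step 4: cheapest edge leaving the tree is G–I (15); add I.
Step 5: cheapest edge leaving the tree is B–I (16); add B.
Step 6: cheapest edge leaving the tree is B–C (17); add C.
Step 7: cheapest edge leaving the tree is F–G (17); add F.
The 5th edge added is B–I.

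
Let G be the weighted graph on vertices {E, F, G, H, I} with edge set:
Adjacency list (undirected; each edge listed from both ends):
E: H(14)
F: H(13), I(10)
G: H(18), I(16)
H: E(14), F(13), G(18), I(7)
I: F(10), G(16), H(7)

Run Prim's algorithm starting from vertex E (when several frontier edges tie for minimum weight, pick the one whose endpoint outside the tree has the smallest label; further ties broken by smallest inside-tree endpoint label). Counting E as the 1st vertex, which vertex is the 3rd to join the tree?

Prim's algorithm from E:
Step 1: frontier [E–H 14] → take E–H (14); add H.
Step 2: frontier [H–I 7, F–H 13, G–H 18] → take H–I (7); add I.
Step 3: frontier [F–H 13, G–H 18, F–I 10, G–I 16] → take F–I (10); add F.
Step 4: frontier [G–H 18, G–I 16] → take G–I (16); add G.
Vertex order: E, H, I, F, G. The 3rd vertex is I.

I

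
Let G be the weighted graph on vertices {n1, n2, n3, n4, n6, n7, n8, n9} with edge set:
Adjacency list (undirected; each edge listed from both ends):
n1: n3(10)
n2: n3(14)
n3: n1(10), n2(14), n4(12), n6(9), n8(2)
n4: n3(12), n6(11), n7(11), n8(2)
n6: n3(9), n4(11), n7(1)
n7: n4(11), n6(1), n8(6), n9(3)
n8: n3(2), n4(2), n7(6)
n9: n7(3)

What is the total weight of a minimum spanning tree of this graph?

Sort edges by weight, then run Kruskal:
n6—n7 (1): add — endpoints in different components.
n3—n8 (2): add — endpoints in different components.
n4—n8 (2): add — endpoints in different components.
n7—n9 (3): add — endpoints in different components.
n7—n8 (6): add — endpoints in different components.
n3—n6 (9): skip — n6 and n3 already connected.
n1—n3 (10): add — endpoints in different components.
n4—n6 (11): skip — n4 and n6 already connected.
n4—n7 (11): skip — n4 and n7 already connected.
n3—n4 (12): skip — n4 and n3 already connected.
n2—n3 (14): add — endpoints in different components.
MST edges: n6—n7, n3—n8, n4—n8, n7—n9, n7—n8, n1—n3, n2—n3; total weight 1+2+2+3+6+10+14 = 38.

38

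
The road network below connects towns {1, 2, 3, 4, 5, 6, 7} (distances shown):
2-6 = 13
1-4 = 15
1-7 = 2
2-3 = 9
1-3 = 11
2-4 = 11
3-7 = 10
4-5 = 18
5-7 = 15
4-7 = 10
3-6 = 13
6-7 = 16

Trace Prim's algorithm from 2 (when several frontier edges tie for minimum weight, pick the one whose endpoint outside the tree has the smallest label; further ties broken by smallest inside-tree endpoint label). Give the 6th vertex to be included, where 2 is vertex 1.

6

Prim's algorithm from 2:
Step 1: cheapest edge leaving the tree is 2-3 (9); add 3.
Step 2: cheapest edge leaving the tree is 3-7 (10); add 7.
Step 3: cheapest edge leaving the tree is 1-7 (2); add 1.
Step 4: cheapest edge leaving the tree is 4-7 (10); add 4.
Step 5: cheapest edge leaving the tree is 2-6 (13); add 6.
Step 6: cheapest edge leaving the tree is 5-7 (15); add 5.
Vertex order: 2, 3, 7, 1, 4, 6, 5. The 6th vertex is 6.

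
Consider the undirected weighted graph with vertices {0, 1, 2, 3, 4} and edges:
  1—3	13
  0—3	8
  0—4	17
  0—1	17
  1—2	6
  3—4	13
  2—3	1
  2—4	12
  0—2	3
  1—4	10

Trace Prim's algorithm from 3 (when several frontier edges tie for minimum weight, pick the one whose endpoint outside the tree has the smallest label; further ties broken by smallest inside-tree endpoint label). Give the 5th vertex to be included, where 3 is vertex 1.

Grow the tree from 3 using Prim:
Step 1: frontier [2—3 1, 0—3 8, 1—3 13, 3—4 13] → take 2—3 (1); add 2.
Step 2: frontier [0—2 3, 1—2 6, 2—4 12, 0—3 8, 1—3 13, 3—4 13] → take 0—2 (3); add 0.
Step 3: frontier [0—1 17, 0—4 17, 1—2 6, 2—4 12, 1—3 13, 3—4 13] → take 1—2 (6); add 1.
Step 4: frontier [0—4 17, 1—4 10, 2—4 12, 3—4 13] → take 1—4 (10); add 4.
Vertex order: 3, 2, 0, 1, 4. The 5th vertex is 4.

4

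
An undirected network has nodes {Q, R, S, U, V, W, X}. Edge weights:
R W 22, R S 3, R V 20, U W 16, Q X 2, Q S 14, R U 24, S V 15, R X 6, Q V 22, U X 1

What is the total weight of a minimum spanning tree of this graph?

Kruskal: consider edges lightest-first.
U X (1): add. Components now {W} {U,X} {S} {V} {R} {Q}
Q X (2): add. Components now {W} {Q,U,X} {S} {V} {R}
R S (3): add. Components now {W} {Q,U,X} {R,S} {V}
R X (6): add. Components now {W} {Q,R,S,U,X} {V}
Q S (14): skip — S and Q already connected.
S V (15): add. Components now {W} {Q,R,S,U,V,X}
U W (16): add. Components now {Q,R,S,U,V,W,X}
MST edges: U X, Q X, R S, R X, S V, U W; total weight 1+2+3+6+15+16 = 43.

43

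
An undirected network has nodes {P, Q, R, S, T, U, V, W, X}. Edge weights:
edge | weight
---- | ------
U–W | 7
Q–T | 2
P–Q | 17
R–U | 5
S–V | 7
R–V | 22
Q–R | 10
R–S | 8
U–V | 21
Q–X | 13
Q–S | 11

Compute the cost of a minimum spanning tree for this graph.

69

Prim's algorithm from U:
Step 1: frontier [R–U 5, U–W 7, U–V 21] → take R–U (5); add R.
Step 2: frontier [R–S 8, Q–R 10, R–V 22, U–W 7, U–V 21] → take U–W (7); add W.
Step 3: frontier [R–S 8, Q–R 10, R–V 22, U–V 21] → take R–S (8); add S.
Step 4: frontier [Q–R 10, R–V 22, S–V 7, Q–S 11, U–V 21] → take S–V (7); add V.
Step 5: frontier [Q–R 10, Q–S 11] → take Q–R (10); add Q.
Step 6: frontier [Q–T 2, Q–X 13, P–Q 17] → take Q–T (2); add T.
Step 7: frontier [Q–X 13, P–Q 17] → take Q–X (13); add X.
Step 8: frontier [P–Q 17] → take P–Q (17); add P.
MST edges: R–U, U–W, R–S, S–V, Q–R, Q–T, Q–X, P–Q; total weight 5+7+8+7+10+2+13+17 = 69.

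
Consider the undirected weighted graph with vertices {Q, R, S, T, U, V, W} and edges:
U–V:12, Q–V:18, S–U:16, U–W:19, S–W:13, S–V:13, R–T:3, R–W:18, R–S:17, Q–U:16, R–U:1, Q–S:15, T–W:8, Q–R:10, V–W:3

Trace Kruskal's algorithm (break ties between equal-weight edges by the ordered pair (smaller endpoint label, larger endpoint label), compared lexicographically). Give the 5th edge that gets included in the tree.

Kruskal: consider edges lightest-first.
R–U (1): add. Components now {Q} {W} {V} {R,U} {T} {S}
R–T (3): add. Components now {Q} {W} {V} {R,T,U} {S}
V–W (3): add. Components now {Q} {V,W} {R,T,U} {S}
T–W (8): add. Components now {Q} {R,T,U,V,W} {S}
Q–R (10): add. Components now {Q,R,T,U,V,W} {S}
U–V (12): skip — V and U already connected.
S–V (13): add. Components now {Q,R,S,T,U,V,W}
The 5th edge added is Q–R.

Q-R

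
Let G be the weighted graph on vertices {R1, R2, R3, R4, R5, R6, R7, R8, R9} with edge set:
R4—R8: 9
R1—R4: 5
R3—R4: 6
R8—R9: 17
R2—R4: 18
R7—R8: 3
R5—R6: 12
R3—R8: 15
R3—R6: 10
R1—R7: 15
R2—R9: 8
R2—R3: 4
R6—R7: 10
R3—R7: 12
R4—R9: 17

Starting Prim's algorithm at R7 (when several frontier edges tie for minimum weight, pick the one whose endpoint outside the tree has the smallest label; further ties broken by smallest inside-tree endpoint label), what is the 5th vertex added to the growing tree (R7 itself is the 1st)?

R3

Prim's algorithm from R7:
Step 1: cheapest edge leaving the tree is R7—R8 (3); add R8.
Step 2: cheapest edge leaving the tree is R4—R8 (9); add R4.
Step 3: cheapest edge leaving the tree is R1—R4 (5); add R1.
Step 4: cheapest edge leaving the tree is R3—R4 (6); add R3.
Step 5: cheapest edge leaving the tree is R2—R3 (4); add R2.
Step 6: cheapest edge leaving the tree is R2—R9 (8); add R9.
Step 7: cheapest edge leaving the tree is R3—R6 (10); add R6.
Step 8: cheapest edge leaving the tree is R5—R6 (12); add R5.
Vertex order: R7, R8, R4, R1, R3, R2, R9, R6, R5. The 5th vertex is R3.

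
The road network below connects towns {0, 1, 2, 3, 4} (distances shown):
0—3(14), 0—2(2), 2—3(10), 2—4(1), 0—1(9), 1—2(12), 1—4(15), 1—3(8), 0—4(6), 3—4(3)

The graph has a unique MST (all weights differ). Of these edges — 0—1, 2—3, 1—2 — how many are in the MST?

0

Sort edges by weight, then run Kruskal:
2—4 (1): add — endpoints in different components.
0—2 (2): add — endpoints in different components.
3—4 (3): add — endpoints in different components.
0—4 (6): skip — 0 and 4 already connected.
1—3 (8): add — endpoints in different components.
MST edge set: {2—4, 0—2, 3—4, 1—3}.
Of the listed edges, {} are in the MST → 0.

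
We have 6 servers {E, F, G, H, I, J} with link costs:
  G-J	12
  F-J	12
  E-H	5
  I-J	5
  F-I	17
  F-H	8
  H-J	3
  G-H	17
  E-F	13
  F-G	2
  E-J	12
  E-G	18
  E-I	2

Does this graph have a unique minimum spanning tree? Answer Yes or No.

Kruskal's algorithm — process edges by increasing weight (ties by edge label):
E-I (2): add — endpoints in different components.
F-G (2): add — endpoints in different components.
H-J (3): add — endpoints in different components.
E-H (5): add — endpoints in different components.
I-J (5): skip — I and J already connected.
F-H (8): add — endpoints in different components.
Non-tree edge I-J has weight 5, equal to the heaviest edge on its tree cycle — swapping gives another MST of the same weight. Not unique.

No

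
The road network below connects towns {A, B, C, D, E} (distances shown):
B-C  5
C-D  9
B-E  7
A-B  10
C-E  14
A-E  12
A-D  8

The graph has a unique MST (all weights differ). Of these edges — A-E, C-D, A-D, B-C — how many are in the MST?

Kruskal: consider edges lightest-first.
B-C (5): add — endpoints in different components.
B-E (7): add — endpoints in different components.
A-D (8): add — endpoints in different components.
C-D (9): add — endpoints in different components.
MST edge set: {B-C, B-E, A-D, C-D}.
Of the listed edges, {C-D, A-D, B-C} are in the MST → 3.

3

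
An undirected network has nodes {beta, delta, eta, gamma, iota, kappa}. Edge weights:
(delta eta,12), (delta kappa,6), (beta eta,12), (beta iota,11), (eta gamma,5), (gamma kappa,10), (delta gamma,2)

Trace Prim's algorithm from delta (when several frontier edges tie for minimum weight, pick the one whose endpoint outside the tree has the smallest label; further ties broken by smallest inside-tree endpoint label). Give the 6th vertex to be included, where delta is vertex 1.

iota

Prim's algorithm from delta:
Step 1: frontier [delta gamma 2, delta kappa 6, delta eta 12] → take delta gamma (2); add gamma.
Step 2: frontier [delta kappa 6, delta eta 12, eta gamma 5, gamma kappa 10] → take eta gamma (5); add eta.
Step 3: frontier [delta kappa 6, beta eta 12, gamma kappa 10] → take delta kappa (6); add kappa.
Step 4: frontier [beta eta 12] → take beta eta (12); add beta.
Step 5: frontier [beta iota 11] → take beta iota (11); add iota.
Vertex order: delta, gamma, eta, kappa, beta, iota. The 6th vertex is iota.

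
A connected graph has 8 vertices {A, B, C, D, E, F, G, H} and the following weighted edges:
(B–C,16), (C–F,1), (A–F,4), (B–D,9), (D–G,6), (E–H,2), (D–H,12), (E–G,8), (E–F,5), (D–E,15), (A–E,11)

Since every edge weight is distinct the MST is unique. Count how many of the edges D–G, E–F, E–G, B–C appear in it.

Sort edges by weight, then run Kruskal:
C–F (1): add — endpoints in different components.
E–H (2): add — endpoints in different components.
A–F (4): add — endpoints in different components.
E–F (5): add — endpoints in different components.
D–G (6): add — endpoints in different components.
E–G (8): add — endpoints in different components.
B–D (9): add — endpoints in different components.
MST edge set: {C–F, E–H, A–F, E–F, D–G, E–G, B–D}.
Of the listed edges, {D–G, E–F, E–G} are in the MST → 3.

3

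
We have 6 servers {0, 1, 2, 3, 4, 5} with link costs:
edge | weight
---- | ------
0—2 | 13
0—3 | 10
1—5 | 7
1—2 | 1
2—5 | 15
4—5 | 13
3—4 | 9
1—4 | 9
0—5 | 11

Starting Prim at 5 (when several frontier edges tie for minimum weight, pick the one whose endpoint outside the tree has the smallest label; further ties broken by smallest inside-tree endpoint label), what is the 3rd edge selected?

Prim, starting at 5.
Step 1: cheapest edge leaving the tree is 1—5 (7); add 1.
Step 2: cheapest edge leaving the tree is 1—2 (1); add 2.
Step 3: cheapest edge leaving the tree is 1—4 (9); add 4.
Step 4: cheapest edge leaving the tree is 3—4 (9); add 3.
Step 5: cheapest edge leaving the tree is 0—3 (10); add 0.
The 3rd edge added is 1—4.

1-4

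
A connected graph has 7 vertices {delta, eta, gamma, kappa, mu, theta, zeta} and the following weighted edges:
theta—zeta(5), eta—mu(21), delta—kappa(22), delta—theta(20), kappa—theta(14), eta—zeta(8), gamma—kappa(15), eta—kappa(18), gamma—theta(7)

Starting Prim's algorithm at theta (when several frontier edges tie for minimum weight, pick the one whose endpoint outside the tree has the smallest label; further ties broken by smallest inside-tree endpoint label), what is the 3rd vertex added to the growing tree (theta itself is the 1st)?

gamma

Prim, starting at theta.
Step 1: cheapest edge leaving the tree is theta—zeta (5); add zeta.
Step 2: cheapest edge leaving the tree is gamma—theta (7); add gamma.
Step 3: cheapest edge leaving the tree is eta—zeta (8); add eta.
Step 4: cheapest edge leaving the tree is kappa—theta (14); add kappa.
Step 5: cheapest edge leaving the tree is delta—theta (20); add delta.
Step 6: cheapest edge leaving the tree is eta—mu (21); add mu.
Vertex order: theta, zeta, gamma, eta, kappa, delta, mu. The 3rd vertex is gamma.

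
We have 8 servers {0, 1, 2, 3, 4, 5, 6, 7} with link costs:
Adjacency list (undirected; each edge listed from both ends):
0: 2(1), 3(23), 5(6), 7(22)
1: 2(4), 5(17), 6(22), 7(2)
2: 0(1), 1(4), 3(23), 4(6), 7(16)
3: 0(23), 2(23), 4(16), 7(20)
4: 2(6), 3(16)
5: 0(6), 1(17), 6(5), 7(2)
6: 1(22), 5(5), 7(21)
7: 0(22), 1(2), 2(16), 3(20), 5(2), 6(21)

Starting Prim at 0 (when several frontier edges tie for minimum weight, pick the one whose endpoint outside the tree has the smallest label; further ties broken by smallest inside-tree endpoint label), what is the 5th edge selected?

5-6

Prim's algorithm from 0:
Step 1: cheapest edge leaving the tree is 0—2 (1); add 2.
Step 2: cheapest edge leaving the tree is 1—2 (4); add 1.
Step 3: cheapest edge leaving the tree is 1—7 (2); add 7.
Step 4: cheapest edge leaving the tree is 5—7 (2); add 5.
Step 5: cheapest edge leaving the tree is 5—6 (5); add 6.
Step 6: cheapest edge leaving the tree is 2—4 (6); add 4.
Step 7: cheapest edge leaving the tree is 3—4 (16); add 3.
The 5th edge added is 5—6.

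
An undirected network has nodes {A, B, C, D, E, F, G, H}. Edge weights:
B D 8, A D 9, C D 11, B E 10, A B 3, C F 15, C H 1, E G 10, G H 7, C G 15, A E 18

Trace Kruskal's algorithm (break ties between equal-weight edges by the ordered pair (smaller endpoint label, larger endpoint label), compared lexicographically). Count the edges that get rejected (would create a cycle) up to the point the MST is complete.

Kruskal: consider edges lightest-first.
C H (1): add — endpoints in different components.
A B (3): add — endpoints in different components.
G H (7): add — endpoints in different components.
B D (8): add — endpoints in different components.
A D (9): skip — A and D already connected.
B E (10): add — endpoints in different components.
E G (10): add — endpoints in different components.
C D (11): skip — C and D already connected.
C F (15): add — endpoints in different components.
Edges rejected before the tree was complete: 2.

2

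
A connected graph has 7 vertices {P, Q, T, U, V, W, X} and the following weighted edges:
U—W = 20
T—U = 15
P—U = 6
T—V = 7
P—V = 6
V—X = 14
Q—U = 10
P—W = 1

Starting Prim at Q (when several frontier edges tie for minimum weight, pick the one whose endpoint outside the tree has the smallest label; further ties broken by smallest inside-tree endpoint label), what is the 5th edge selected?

Grow the tree from Q using Prim:
Step 1: cheapest edge leaving the tree is Q—U (10); add U.
Step 2: cheapest edge leaving the tree is P—U (6); add P.
Step 3: cheapest edge leaving the tree is P—W (1); add W.
Step 4: cheapest edge leaving the tree is P—V (6); add V.
Step 5: cheapest edge leaving the tree is T—V (7); add T.
Step 6: cheapest edge leaving the tree is V—X (14); add X.
The 5th edge added is T—V.

T-V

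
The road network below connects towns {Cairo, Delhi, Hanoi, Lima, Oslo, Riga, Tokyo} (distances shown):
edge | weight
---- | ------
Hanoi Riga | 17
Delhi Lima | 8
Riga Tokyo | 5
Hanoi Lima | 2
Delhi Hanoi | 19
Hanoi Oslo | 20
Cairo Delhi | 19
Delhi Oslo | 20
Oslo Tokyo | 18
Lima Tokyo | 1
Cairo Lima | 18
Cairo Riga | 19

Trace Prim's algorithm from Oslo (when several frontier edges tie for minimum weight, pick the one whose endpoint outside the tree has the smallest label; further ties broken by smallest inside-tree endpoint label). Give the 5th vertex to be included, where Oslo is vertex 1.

Prim's algorithm from Oslo:
Step 1: frontier [Oslo Tokyo 18, Delhi Oslo 20, Hanoi Oslo 20] → take Oslo Tokyo (18); add Tokyo.
Step 2: frontier [Delhi Oslo 20, Hanoi Oslo 20, Lima Tokyo 1, Riga Tokyo 5] → take Lima Tokyo (1); add Lima.
Step 3: frontier [Hanoi Lima 2, Delhi Lima 8, Cairo Lima 18, Delhi Oslo 20, Hanoi Oslo 20, Riga Tokyo 5] → take Hanoi Lima (2); add Hanoi.
Step 4: frontier [Hanoi Riga 17, Delhi Hanoi 19, Delhi Lima 8, Cairo Lima 18, Delhi Oslo 20, Riga Tokyo 5] → take Riga Tokyo (5); add Riga.
Step 5: frontier [Delhi Hanoi 19, Delhi Lima 8, Cairo Lima 18, Delhi Oslo 20, Cairo Riga 19] → take Delhi Lima (8); add Delhi.
Step 6: frontier [Cairo Delhi 19, Cairo Lima 18, Cairo Riga 19] → take Cairo Lima (18); add Cairo.
Vertex order: Oslo, Tokyo, Lima, Hanoi, Riga, Delhi, Cairo. The 5th vertex is Riga.

Riga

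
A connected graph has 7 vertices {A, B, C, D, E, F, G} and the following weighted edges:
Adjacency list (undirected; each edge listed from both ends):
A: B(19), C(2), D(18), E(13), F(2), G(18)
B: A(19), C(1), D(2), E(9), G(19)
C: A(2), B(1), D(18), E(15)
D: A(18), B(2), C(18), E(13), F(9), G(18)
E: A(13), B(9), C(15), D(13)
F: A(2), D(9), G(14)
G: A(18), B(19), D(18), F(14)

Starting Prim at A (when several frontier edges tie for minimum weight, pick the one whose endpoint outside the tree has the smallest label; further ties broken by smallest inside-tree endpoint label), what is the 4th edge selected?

Prim, starting at A.
Step 1: cheapest edge leaving the tree is A-C (2); add C.
Step 2: cheapest edge leaving the tree is B-C (1); add B.
Step 3: cheapest edge leaving the tree is B-D (2); add D.
Step 4: cheapest edge leaving the tree is A-F (2); add F.
Step 5: cheapest edge leaving the tree is B-E (9); add E.
Step 6: cheapest edge leaving the tree is F-G (14); add G.
The 4th edge added is A-F.

A-F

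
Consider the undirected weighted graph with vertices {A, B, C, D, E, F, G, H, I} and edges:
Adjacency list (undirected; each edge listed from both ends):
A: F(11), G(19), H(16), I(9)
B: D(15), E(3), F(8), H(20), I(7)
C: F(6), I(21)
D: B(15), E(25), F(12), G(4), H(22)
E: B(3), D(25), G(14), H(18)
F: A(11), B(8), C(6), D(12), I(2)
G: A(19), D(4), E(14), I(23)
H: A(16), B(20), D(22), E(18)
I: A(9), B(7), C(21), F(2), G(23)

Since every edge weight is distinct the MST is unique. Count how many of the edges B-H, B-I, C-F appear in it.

2

Kruskal: consider edges lightest-first.
F-I (2): add — endpoints in different components.
B-E (3): add — endpoints in different components.
D-G (4): add — endpoints in different components.
C-F (6): add — endpoints in different components.
B-I (7): add — endpoints in different components.
B-F (8): skip — B and F already connected.
A-I (9): add — endpoints in different components.
A-F (11): skip — A and F already connected.
D-F (12): add — endpoints in different components.
E-G (14): skip — E and G already connected.
B-D (15): skip — B and D already connected.
A-H (16): add — endpoints in different components.
MST edge set: {F-I, B-E, D-G, C-F, B-I, A-I, D-F, A-H}.
Of the listed edges, {B-I, C-F} are in the MST → 2.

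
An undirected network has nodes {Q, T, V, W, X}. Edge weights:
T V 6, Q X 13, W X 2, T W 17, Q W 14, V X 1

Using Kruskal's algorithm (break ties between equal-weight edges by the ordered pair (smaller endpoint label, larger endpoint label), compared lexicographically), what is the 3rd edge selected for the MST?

T-V

Sort edges by weight, then run Kruskal:
V X (1): add — endpoints in different components.
W X (2): add — endpoints in different components.
T V (6): add — endpoints in different components.
Q X (13): add — endpoints in different components.
The 3rd edge added is T V.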